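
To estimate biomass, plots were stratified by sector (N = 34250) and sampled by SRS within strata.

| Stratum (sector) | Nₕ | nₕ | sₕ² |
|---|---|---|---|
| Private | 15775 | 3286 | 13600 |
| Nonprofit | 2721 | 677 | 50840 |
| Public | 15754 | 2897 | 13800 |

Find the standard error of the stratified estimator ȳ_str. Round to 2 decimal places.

1.37

Var(ȳ_str) = Σₕ Wₕ²(1 − fₕ)sₕ²/nₕ with Wₕ = Nₕ/N, N = 34250.
Private: Wₕ = 0.46058394; term = 0.46058394²·(1 − 0.20830428)·13600/3286 = 0.69509991.
Nonprofit: Wₕ = 0.07944526; term = 0.07944526²·(1 − 0.24880559)·50840/677 = 0.35604522.
Public: Wₕ = 0.45997080; term = 0.45997080²·(1 − 0.18388981)·13800/2897 = 0.82250761.
Sum = 1.8736527.
SE = √(1.8736527) = 1.37.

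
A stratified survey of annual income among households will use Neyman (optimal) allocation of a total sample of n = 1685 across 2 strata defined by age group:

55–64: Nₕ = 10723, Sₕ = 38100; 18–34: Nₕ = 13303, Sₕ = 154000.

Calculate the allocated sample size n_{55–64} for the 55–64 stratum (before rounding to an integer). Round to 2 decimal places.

280.16

Neyman allocation: nₕ = n·NₕSₕ / Σⱼ NⱼSⱼ.
Σ NⱼSⱼ = 10723·38100 + 13303·154000 = 2.4572083 × 10^9.
n_{55–64} = 1685·10723·38100 / (2.4572083 × 10^9) = 280.16.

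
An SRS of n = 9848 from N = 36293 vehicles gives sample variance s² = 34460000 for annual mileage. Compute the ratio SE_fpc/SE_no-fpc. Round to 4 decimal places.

0.8536

f = n/N = 9848/36293 = 0.27134709.
SE_no-fpc = √(s²/n) = 59.153932; SE_fpc = √((1−f)s²/n) = 50.494487.
Ratio = √(1−f) = 0.85361168.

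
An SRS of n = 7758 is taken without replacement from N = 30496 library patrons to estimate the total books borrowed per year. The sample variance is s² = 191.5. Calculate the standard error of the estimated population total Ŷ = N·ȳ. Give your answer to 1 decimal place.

Var(Ŷ) = N²·Var(ȳ) = N²·(1 − n/N)·s²/n.
f = 7758/30496 = 0.25439402; Var(ȳ) = 0.74560598·191.5/7758 = 0.018404685.
Var(Ŷ) = 30496² · 0.018404685 = 1.7116468 × 10^7.
SE(Ŷ) = √(1.7116468 × 10^7) = 4137.2.

4137.2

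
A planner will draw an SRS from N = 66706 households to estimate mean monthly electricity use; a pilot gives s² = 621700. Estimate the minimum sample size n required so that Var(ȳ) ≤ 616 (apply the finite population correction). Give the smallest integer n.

Without fpc, n₀ = s²/D = 621700/616 = 1009.2532.
With fpc, (1 − n/N)·s²/n ≤ D requires n ≥ n₀/(1 + n₀/N) = 1009.2532/(1 + 1009.2532/66706) = 994.2109.
Rounding up, n = 995.

995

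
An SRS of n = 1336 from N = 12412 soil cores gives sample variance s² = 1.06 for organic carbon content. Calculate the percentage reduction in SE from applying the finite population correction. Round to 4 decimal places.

5.5351

f = n/N = 1336/12412 = 0.10763777.
SE_no-fpc = √(s²/n) = 0.028167591; SE_fpc = √((1−f)s²/n) = 0.026608494.
Ratio = √(1−f) = 0.94464926. Reduction = 100·(1 − 0.94464926) = 5.5351%.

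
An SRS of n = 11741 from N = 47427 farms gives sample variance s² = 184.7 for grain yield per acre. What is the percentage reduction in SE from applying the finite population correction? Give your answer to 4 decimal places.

13.2567

f = n/N = 11741/47427 = 0.24755941.
SE_no-fpc = √(s²/n) = 0.12542407; SE_fpc = √((1−f)s²/n) = 0.10879702.
Ratio = √(1−f) = 0.86743334. Reduction = 100·(1 − 0.86743334) = 13.2567%.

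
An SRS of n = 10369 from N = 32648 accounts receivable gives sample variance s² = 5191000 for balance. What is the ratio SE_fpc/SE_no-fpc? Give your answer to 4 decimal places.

0.8261

f = n/N = 10369/32648 = 0.31759985.
SE_no-fpc = √(s²/n) = 22.374693; SE_fpc = √((1−f)s²/n) = 18.483177.
Ratio = √(1−f) = 0.82607515.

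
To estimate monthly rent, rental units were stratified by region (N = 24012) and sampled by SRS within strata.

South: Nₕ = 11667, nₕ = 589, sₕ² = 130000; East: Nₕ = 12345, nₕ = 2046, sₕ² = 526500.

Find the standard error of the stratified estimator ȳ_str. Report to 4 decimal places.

10.3063

Var(ȳ_str) = Σₕ Wₕ²(1 − fₕ)sₕ²/nₕ with Wₕ = Nₕ/N, N = 24012.
South: Wₕ = 0.48588206; term = 0.48588206²·(1 − 0.05048427)·130000/589 = 49.4757.
East: Wₕ = 0.51411794; term = 0.51411794²·(1 − 0.16573512)·526500/2046 = 56.744298.
Sum = 106.22.
SE = √(106.22) = 10.3063.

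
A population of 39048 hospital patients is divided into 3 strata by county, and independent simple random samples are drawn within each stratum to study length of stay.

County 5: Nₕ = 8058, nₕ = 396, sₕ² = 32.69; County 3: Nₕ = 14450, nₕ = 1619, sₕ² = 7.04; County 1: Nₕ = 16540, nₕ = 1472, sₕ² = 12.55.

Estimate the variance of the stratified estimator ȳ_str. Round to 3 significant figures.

0.00526

Var(ȳ_str) = Σₕ Wₕ²(1 − fₕ)sₕ²/nₕ with Wₕ = Nₕ/N, N = 39048.
County 5: Wₕ = 0.20636140; term = 0.20636140²·(1 − 0.04914371)·32.69/396 = 0.003342655.
County 3: Wₕ = 0.37005737; term = 0.37005737²·(1 − 0.11204152)·7.04/1619 = 5.2875754 × 10^-4.
County 1: Wₕ = 0.42358123; term = 0.42358123²·(1 − 0.08899637)·12.55/1472 = 0.0013935721.
Sum = 0.0052649846.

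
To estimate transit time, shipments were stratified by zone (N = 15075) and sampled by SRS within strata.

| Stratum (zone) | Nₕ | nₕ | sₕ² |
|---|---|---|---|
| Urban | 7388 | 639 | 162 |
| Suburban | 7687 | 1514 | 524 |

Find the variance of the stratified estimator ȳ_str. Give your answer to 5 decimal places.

Var(ȳ_str) = Σₕ Wₕ²(1 − fₕ)sₕ²/nₕ with Wₕ = Nₕ/N, N = 15075.
Urban: Wₕ = 0.49008292; term = 0.49008292²·(1 − 0.08649161)·162/639 = 0.055624463.
Suburban: Wₕ = 0.50991708; term = 0.50991708²·(1 − 0.19695590)·524/1514 = 0.072267649.
Sum = 0.12789211.

0.12789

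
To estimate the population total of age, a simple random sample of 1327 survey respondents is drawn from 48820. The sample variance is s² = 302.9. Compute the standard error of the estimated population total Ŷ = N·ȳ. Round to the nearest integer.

Var(Ŷ) = N²·Var(ȳ) = N²·(1 − n/N)·s²/n.
f = 1327/48820 = 0.02718148; Var(ȳ) = 0.97281852·302.9/1327 = 0.22205481.
Var(Ŷ) = 48820² · 0.22205481 = 5.2924375 × 10^8.
SE(Ŷ) = √(5.2924375 × 10^8) = 23005.

23005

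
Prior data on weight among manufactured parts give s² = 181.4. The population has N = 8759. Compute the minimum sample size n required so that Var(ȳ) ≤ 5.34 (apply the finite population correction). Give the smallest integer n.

34

Without fpc, n₀ = s²/D = 181.4/5.34 = 33.9700.
With fpc, (1 − n/N)·s²/n ≤ D requires n ≥ n₀/(1 + n₀/N) = 33.9700/(1 + 33.9700/8759) = 33.8388.
Rounding up, n = 34.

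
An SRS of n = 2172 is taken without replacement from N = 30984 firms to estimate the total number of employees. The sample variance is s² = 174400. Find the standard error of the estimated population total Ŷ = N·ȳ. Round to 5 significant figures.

267730

Var(Ŷ) = N²·Var(ȳ) = N²·(1 − n/N)·s²/n.
f = 2172/30984 = 0.07010070; Var(ȳ) = 0.92989930·174400/2172 = 74.665948.
Var(Ŷ) = 30984² · 74.665948 = 7.1679927 × 10^10.
SE(Ŷ) = √(7.1679927 × 10^10) = 267730.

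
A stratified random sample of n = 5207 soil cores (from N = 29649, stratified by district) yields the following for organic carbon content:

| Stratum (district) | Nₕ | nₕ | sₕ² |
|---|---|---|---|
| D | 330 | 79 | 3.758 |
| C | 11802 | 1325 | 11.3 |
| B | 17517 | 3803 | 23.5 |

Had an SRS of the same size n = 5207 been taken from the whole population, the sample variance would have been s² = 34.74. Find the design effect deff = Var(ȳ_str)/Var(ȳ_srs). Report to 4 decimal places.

0.5259

Var(ȳ_str) = Σ Wₕ²(1−fₕ)sₕ²/nₕ with Wₕ = Nₕ/29649:
  D: (330/29649)²·(1−79/330)·3.758/79 = 4.4822621 × 10^-6
  C: (11802/29649)²·(1−1325/11802)·11.3/1325 = 0.001199596
  B: (17517/29649)²·(1−3803/17517)·23.5/3803 = 0.001688672
  → Var(ȳ_str) = 0.0028927503.
Var(ȳ_srs) = (1 − 5207/29649)·34.74/5207 = 0.005500079.
deff = 0.0028927503 / 0.005500079 = 0.5259.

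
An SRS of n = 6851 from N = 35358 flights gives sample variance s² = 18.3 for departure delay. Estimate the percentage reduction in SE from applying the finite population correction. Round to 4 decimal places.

f = n/N = 6851/35358 = 0.19376096.
SE_no-fpc = √(s²/n) = 0.051683101; SE_fpc = √((1−f)s²/n) = 0.046406677.
Ratio = √(1−f) = 0.89790815. Reduction = 100·(1 − 0.89790815) = 10.2092%.

10.2092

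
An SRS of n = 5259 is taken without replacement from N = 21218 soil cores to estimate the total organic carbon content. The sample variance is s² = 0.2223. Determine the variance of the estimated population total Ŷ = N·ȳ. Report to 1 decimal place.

14313.5

Var(Ŷ) = N²·Var(ȳ) = N²·(1 − n/N)·s²/n.
f = 5259/21218 = 0.24785559; Var(ȳ) = 0.75214441·0.2223/5259 = 3.179344 × 10^-5.
Var(Ŷ) = 21218² · (3.179344 × 10^-5) = 14313.519.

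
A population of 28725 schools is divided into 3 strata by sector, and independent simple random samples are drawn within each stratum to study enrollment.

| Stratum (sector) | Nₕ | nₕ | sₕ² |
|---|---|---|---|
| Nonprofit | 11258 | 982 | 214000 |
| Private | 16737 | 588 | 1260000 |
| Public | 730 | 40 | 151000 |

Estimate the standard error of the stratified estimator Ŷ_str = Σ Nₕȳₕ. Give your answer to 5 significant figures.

Var(Ŷ_str) = Σₕ Nₕ²(1 − fₕ)sₕ²/nₕ.
Nonprofit: 11258²·(1 − 982/11258)·214000/982 = 2.5210858 × 10^10.
Private: 16737²·(1 − 588/16737)·1260000/588 = 5.7918388 × 10^11.
Public: 730²·(1 − 40/730)·151000/40 = 1.9014675 × 10^9.
Sum = 6.0629621 × 10^11.
SE = √(6.0629621 × 10^11) = 778650.

778650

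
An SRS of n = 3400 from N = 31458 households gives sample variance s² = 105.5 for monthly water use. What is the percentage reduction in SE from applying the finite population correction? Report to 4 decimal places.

f = n/N = 3400/31458 = 0.10808062.
SE_no-fpc = √(s²/n) = 0.17615167; SE_fpc = √((1−f)s²/n) = 0.16636025.
Ratio = √(1−f) = 0.94441484. Reduction = 100·(1 − 0.94441484) = 5.5585%.

5.5585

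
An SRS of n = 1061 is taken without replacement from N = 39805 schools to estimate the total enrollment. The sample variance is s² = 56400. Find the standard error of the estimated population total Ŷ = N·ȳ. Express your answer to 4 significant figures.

286300

Var(Ŷ) = N²·Var(ȳ) = N²·(1 − n/N)·s²/n.
f = 1061/39805 = 0.02665494; Var(ȳ) = 0.97334506·56400/1061 = 51.740491.
Var(Ŷ) = 39805² · 51.740491 = 8.1979601 × 10^10.
SE(Ŷ) = √(8.1979601 × 10^10) = 286300.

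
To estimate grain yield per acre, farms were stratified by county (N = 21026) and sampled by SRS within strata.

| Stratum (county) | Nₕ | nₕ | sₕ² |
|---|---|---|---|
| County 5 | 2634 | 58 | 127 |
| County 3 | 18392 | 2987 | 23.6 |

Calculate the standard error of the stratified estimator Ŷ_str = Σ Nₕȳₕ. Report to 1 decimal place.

4134.7

Var(Ŷ_str) = Σₕ Nₕ²(1 − fₕ)sₕ²/nₕ.
County 5: 2634²·(1 − 58/2634)·127/58 = 1.4857213 × 10^7.
County 3: 18392²·(1 − 2987/18392)·23.6/2987 = 2.2385533 × 10^6.
Sum = 1.7095766 × 10^7.
SE = √(1.7095766 × 10^7) = 4134.7.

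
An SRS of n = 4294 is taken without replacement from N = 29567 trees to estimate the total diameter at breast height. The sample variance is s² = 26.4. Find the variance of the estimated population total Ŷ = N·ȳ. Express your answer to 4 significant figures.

Var(Ŷ) = N²·Var(ȳ) = N²·(1 − n/N)·s²/n.
f = 4294/29567 = 0.14522948; Var(ȳ) = 0.85477052·26.4/4294 = 0.0052552263.
Var(Ŷ) = 29567² · 0.0052552263 = 4.5941582 × 10^6.

4.594 × 10^6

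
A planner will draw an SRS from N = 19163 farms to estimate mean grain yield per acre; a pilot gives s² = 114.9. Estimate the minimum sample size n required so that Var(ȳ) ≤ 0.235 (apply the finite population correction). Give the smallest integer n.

Without fpc, n₀ = s²/D = 114.9/0.235 = 488.9362.
With fpc, (1 − n/N)·s²/n ≤ D requires n ≥ n₀/(1 + n₀/N) = 488.9362/(1 + 488.9362/19163) = 476.7716.
Rounding up, n = 477.

477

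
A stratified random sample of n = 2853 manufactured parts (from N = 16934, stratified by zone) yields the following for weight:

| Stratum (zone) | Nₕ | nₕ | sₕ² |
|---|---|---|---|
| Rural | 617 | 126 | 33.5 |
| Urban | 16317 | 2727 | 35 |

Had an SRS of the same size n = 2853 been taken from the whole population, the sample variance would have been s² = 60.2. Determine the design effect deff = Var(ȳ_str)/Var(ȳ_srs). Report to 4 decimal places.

Var(ȳ_str) = Σ Wₕ²(1−fₕ)sₕ²/nₕ with Wₕ = Nₕ/16934:
  Rural: (617/16934)²·(1−126/617)·33.5/126 = 2.8088064 × 10^-4
  Urban: (16317/16934)²·(1−2727/16317)·35/2727 = 0.0099248412
  → Var(ȳ_str) = 0.010205722.
Var(ȳ_srs) = (1 − 2853/16934)·60.2/2853 = 0.017545618.
deff = 0.010205722 / 0.017545618 = 0.5817.

0.5817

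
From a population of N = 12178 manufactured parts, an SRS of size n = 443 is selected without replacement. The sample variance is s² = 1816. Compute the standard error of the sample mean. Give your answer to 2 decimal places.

1.99

Under SRS without replacement, Var(ȳ) = (1 − f)·s²/n with f = n/N = 443/12178 = 0.03637707.
Var(ȳ) = (1 − 0.03637707)·1816/443 = 0.96362293·4.0993228 = 3.9502014.
SE(ȳ) = √(3.9502014) = 1.99.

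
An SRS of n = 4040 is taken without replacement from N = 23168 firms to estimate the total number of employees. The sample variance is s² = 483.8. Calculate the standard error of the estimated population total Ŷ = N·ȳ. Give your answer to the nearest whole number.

Var(Ŷ) = N²·Var(ȳ) = N²·(1 − n/N)·s²/n.
f = 4040/23168 = 0.17437845; Var(ȳ) = 0.82562155·483.8/4040 = 0.098870224.
Var(Ŷ) = 23168² · 0.098870224 = 5.3069208 × 10^7.
SE(Ŷ) = √(5.3069208 × 10^7) = 7285.

7285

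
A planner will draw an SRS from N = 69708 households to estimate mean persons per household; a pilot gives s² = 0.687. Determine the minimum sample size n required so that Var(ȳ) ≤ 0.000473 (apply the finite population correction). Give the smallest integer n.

1423

Without fpc, n₀ = s²/D = 0.687/0.000473 = 1452.4313.
With fpc, (1 − n/N)·s²/n ≤ D requires n ≥ n₀/(1 + n₀/N) = 1452.4313/(1 + 1452.4313/69708) = 1422.7862.
Rounding up, n = 1423.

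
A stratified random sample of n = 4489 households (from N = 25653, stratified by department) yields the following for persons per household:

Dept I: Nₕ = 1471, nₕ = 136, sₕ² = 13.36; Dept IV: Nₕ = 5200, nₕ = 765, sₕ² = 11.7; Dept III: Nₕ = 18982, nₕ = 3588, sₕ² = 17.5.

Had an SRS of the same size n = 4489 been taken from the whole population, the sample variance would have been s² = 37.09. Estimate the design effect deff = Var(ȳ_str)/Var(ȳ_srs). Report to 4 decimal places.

Var(ȳ_str) = Σ Wₕ²(1−fₕ)sₕ²/nₕ with Wₕ = Nₕ/25653:
  Dept I: (1471/25653)²·(1−136/1471)·13.36/136 = 2.9314681 × 10^-4
  Dept IV: (5200/25653)²·(1−765/5200)·11.7/765 = 5.3597567 × 10^-4
  Dept III: (18982/25653)²·(1−3588/18982)·17.5/3588 = 0.0021657222
  → Var(ȳ_str) = 0.0029948447.
Var(ȳ_srs) = (1 − 4489/25653)·37.09/4489 = 0.0068165845.
deff = 0.0029948447 / 0.0068165845 = 0.4393.

0.4393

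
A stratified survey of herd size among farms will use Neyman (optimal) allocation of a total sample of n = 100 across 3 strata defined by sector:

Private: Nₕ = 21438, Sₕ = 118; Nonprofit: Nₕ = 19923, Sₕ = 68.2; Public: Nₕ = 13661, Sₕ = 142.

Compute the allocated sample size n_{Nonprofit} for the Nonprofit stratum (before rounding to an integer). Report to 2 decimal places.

23.31

Neyman allocation: nₕ = n·NₕSₕ / Σⱼ NⱼSⱼ.
Σ NⱼSⱼ = 21438·118 + 19923·68.2 + 13661·142 = 5.8282946 × 10^6.
n_{Nonprofit} = 100·19923·68.2 / (5.8282946 × 10^6) = 23.31.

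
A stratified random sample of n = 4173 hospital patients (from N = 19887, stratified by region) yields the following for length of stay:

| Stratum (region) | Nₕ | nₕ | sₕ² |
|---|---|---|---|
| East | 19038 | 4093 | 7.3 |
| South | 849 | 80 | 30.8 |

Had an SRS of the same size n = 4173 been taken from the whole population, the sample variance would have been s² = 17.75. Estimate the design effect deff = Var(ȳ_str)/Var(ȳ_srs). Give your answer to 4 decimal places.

Var(ȳ_str) = Σ Wₕ²(1−fₕ)sₕ²/nₕ with Wₕ = Nₕ/19887:
  East: (19038/19887)²·(1−4093/19038)·7.3/4093 = 0.0012830979
  South: (849/19887)²·(1−80/849)·30.8/80 = 6.355595 × 10^-4
  → Var(ȳ_str) = 0.0019186574.
Var(ȳ_srs) = (1 − 4173/19887)·17.75/4173 = 0.0033609918.
deff = 0.0019186574 / 0.0033609918 = 0.5709.

0.5709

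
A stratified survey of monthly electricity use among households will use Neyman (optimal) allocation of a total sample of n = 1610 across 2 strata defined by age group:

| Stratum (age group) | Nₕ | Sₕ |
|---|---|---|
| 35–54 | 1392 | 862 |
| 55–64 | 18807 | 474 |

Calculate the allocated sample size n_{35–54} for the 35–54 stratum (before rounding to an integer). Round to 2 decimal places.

Neyman allocation: nₕ = n·NₕSₕ / Σⱼ NⱼSⱼ.
Σ NⱼSⱼ = 1392·862 + 18807·474 = 1.0114422 × 10^7.
n_{35–54} = 1610·1392·862 / (1.0114422 × 10^7) = 191.00.

191.00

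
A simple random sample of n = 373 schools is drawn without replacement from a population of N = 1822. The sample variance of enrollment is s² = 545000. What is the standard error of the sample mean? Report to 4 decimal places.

34.0882

Under SRS without replacement, Var(ȳ) = (1 − f)·s²/n with f = n/N = 373/1822 = 0.20472009.
Var(ȳ) = (1 − 0.20472009)·545000/373 = 0.79527991·1461.126 = 1162.0042.
SE(ȳ) = √(1162.0042) = 34.0882.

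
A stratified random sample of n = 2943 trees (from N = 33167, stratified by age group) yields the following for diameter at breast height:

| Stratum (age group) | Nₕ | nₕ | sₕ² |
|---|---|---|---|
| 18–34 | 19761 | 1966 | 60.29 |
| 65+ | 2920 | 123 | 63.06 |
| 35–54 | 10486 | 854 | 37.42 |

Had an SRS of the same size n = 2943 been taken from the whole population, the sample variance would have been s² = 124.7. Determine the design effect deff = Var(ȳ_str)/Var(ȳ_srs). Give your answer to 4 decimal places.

Var(ȳ_str) = Σ Wₕ²(1−fₕ)sₕ²/nₕ with Wₕ = Nₕ/33167:
  18–34: (19761/33167)²·(1−1966/19761)·60.29/1966 = 0.009802939
  65+: (2920/33167)²·(1−123/2920)·63.06/123 = 0.0038063769
  35–54: (10486/33167)²·(1−854/10486)·37.42/854 = 0.004023091
  → Var(ȳ_str) = 0.017632407.
Var(ȳ_srs) = (1 − 2943/33167)·124.7/2943 = 0.038611968.
deff = 0.017632407 / 0.038611968 = 0.4567.

0.4567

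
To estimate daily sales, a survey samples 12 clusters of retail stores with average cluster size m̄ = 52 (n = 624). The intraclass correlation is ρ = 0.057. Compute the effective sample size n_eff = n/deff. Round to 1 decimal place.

deff = 1 + (52 − 1)·0.057 = 1 + 2.907 = 3.907.
n_eff = 624 / 3.907 = 159.7.

159.7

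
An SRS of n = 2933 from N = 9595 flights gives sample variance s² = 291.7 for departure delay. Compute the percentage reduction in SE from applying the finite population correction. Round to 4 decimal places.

f = n/N = 2933/9595 = 0.30568004.
SE_no-fpc = √(s²/n) = 0.31536405; SE_fpc = √((1−f)s²/n) = 0.26277982.
Ratio = √(1−f) = 0.83325864. Reduction = 100·(1 − 0.83325864) = 16.6741%.

16.6741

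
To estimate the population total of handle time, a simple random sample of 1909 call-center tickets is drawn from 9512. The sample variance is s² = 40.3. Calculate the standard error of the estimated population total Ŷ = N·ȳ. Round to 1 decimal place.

Var(Ŷ) = N²·Var(ȳ) = N²·(1 − n/N)·s²/n.
f = 1909/9512 = 0.20069386; Var(ȳ) = 0.79930614·40.3/1909 = 0.016873775.
Var(Ŷ) = 9512² · 0.016873775 = 1.5267078 × 10^6.
SE(Ŷ) = √(1.5267078 × 10^6) = 1235.6.

1235.6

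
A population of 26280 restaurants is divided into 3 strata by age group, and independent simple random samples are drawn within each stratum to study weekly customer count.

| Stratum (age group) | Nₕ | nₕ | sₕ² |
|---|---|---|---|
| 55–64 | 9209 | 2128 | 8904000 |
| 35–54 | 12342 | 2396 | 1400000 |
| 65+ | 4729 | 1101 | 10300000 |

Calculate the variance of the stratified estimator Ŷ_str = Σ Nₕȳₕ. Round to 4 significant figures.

5.051 × 10^11

Var(Ŷ_str) = Σₕ Nₕ²(1 − fₕ)sₕ²/nₕ.
55–64: 9209²·(1 − 2128/9209)·8904000/2128 = 2.7284789 × 10^11.
35–54: 12342²·(1 − 2396/12342)·1400000/2396 = 7.172577 × 10^10.
65+: 4729²·(1 − 1101/4729)·10300000/1101 = 1.6050424 × 10^11.
Sum = 5.050779 × 10^11.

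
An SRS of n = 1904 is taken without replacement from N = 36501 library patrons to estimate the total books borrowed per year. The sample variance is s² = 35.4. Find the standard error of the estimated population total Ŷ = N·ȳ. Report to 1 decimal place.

4845.5

Var(Ŷ) = N²·Var(ȳ) = N²·(1 − n/N)·s²/n.
f = 1904/36501 = 0.05216295; Var(ȳ) = 0.94783705·35.4/1904 = 0.017622601.
Var(Ŷ) = 36501² · 0.017622601 = 2.3478997 × 10^7.
SE(Ŷ) = √(2.3478997 × 10^7) = 4845.5.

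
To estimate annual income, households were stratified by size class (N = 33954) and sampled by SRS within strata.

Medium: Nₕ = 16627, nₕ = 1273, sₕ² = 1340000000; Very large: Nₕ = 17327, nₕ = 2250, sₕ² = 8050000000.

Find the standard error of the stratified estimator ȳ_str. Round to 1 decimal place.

Var(ȳ_str) = Σₕ Wₕ²(1 − fₕ)sₕ²/nₕ with Wₕ = Nₕ/N, N = 33954.
Medium: Wₕ = 0.48969194; term = 0.48969194²·(1 − 0.07656222)·1340000000/1273 = 233093.38.
Very large: Wₕ = 0.51030806; term = 0.51030806²·(1 − 0.12985514)·8050000000/2250 = 810717.94.
Sum = 1.0438113 × 10^6.
SE = √(1.0438113 × 10^6) = 1021.7.

1021.7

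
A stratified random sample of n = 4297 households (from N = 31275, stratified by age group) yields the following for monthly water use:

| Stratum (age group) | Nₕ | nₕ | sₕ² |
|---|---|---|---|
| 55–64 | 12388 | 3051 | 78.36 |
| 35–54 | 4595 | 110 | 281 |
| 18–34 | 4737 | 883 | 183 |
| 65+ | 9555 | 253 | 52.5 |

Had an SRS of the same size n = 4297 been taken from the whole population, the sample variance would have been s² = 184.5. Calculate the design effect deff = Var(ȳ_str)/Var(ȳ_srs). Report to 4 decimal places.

Var(ȳ_str) = Σ Wₕ²(1−fₕ)sₕ²/nₕ with Wₕ = Nₕ/31275:
  55–64: (12388/31275)²·(1−3051/12388)·78.36/3051 = 0.0030371493
  35–54: (4595/31275)²·(1−110/4595)·281/110 = 0.053822884
  18–34: (4737/31275)²·(1−883/4737)·183/883 = 0.0038682171
  65+: (9555/31275)²·(1−253/9555)·52.5/253 = 0.01885607
  → Var(ȳ_str) = 0.07958432.
Var(ȳ_srs) = (1 − 4297/31275)·184.5/4297 = 0.037037652.
deff = 0.07958432 / 0.037037652 = 2.1487.

2.1487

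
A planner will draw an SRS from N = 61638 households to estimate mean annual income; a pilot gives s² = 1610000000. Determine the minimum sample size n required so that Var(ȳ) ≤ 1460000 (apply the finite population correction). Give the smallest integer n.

1084

Without fpc, n₀ = s²/D = 1610000000/1460000 = 1102.7397.
With fpc, (1 − n/N)·s²/n ≤ D requires n ≥ n₀/(1 + n₀/N) = 1102.7397/(1 + 1102.7397/61638) = 1083.3578.
Rounding up, n = 1084.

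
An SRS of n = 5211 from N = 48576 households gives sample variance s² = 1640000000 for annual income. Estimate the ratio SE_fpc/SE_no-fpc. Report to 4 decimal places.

0.9448

f = n/N = 5211/48576 = 0.10727520.
SE_no-fpc = √(s²/n) = 560.9981; SE_fpc = √((1−f)s²/n) = 530.05409.
Ratio = √(1−f) = 0.94484115.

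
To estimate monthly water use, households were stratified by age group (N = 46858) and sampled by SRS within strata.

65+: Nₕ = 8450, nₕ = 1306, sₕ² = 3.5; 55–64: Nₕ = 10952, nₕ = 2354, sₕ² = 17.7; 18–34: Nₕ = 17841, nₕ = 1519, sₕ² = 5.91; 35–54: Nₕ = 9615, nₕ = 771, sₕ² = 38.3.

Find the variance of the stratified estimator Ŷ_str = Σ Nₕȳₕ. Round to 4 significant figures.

Var(Ŷ_str) = Σₕ Nₕ²(1 − fₕ)sₕ²/nₕ.
65+: 8450²·(1 − 1306/8450)·3.5/1306 = 161779.33.
55–64: 10952²·(1 − 2354/10952)·17.7/2354 = 708039.82.
18–34: 17841²·(1 − 1519/17841)·5.91/1519 = 1.1329801 × 10^6.
35–54: 9615²·(1 − 771/9615)·38.3/771 = 4.22418 × 10^6.
Sum = 6.2269793 × 10^6.

6.227 × 10^6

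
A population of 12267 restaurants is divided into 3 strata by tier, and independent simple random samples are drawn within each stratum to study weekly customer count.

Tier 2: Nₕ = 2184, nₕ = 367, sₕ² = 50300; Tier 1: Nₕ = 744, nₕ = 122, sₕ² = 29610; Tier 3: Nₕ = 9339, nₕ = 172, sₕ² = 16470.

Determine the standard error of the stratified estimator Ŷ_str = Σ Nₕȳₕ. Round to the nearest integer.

94095

Var(Ŷ_str) = Σₕ Nₕ²(1 − fₕ)sₕ²/nₕ.
Tier 2: 2184²·(1 − 367/2184)·50300/367 = 5.4388801 × 10^8.
Tier 1: 744²·(1 − 122/744)·29610/122 = 1.1231607 × 10^8.
Tier 3: 9339²·(1 − 172/9339)·16470/172 = 8.1977139 × 10^9.
Sum = 8.853918 × 10^9.
SE = √(8.853918 × 10^9) = 94095.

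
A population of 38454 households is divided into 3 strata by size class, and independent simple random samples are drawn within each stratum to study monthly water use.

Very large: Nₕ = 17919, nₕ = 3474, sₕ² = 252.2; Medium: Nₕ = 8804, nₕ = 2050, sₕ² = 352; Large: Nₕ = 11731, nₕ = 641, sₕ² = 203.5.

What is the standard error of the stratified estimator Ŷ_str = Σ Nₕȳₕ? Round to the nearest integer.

Var(Ŷ_str) = Σₕ Nₕ²(1 − fₕ)sₕ²/nₕ.
Very large: 17919²·(1 − 3474/17919)·252.2/3474 = 1.8790857 × 10^7.
Medium: 8804²·(1 − 2050/8804)·352/2050 = 1.0210098 × 10^7.
Large: 11731²·(1 − 641/11731)·203.5/641 = 4.1302179 × 10^7.
Sum = 7.0303134 × 10^7.
SE = √(7.0303134 × 10^7) = 8385.

8385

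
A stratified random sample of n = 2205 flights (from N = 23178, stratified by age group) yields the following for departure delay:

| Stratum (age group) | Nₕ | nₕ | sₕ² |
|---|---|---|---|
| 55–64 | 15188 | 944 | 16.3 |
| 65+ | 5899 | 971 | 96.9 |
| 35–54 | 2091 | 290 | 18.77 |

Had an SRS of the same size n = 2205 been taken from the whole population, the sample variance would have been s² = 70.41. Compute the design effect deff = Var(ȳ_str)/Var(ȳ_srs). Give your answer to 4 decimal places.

0.4432

Var(ȳ_str) = Σ Wₕ²(1−fₕ)sₕ²/nₕ with Wₕ = Nₕ/23178:
  55–64: (15188/23178)²·(1−944/15188)·16.3/944 = 0.0069533845
  65+: (5899/23178)²·(1−971/5899)·96.9/971 = 0.005400099
  35–54: (2091/23178)²·(1−290/2091)·18.77/290 = 4.5371392 × 10^-4
  → Var(ȳ_str) = 0.012807197.
Var(ȳ_srs) = (1 − 2205/23178)·70.41/2205 = 0.028894178.
deff = 0.012807197 / 0.028894178 = 0.4432.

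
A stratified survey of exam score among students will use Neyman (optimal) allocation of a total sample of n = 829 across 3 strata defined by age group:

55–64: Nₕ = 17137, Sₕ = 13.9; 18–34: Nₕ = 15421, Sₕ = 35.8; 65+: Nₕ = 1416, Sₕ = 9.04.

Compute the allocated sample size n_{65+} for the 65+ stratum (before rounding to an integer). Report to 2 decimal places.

13.21

Neyman allocation: nₕ = n·NₕSₕ / Σⱼ NⱼSⱼ.
Σ NⱼSⱼ = 17137·13.9 + 15421·35.8 + 1416·9.04 = 803076.74.
n_{65+} = 829·1416·9.04 / 803076.74 = 13.21.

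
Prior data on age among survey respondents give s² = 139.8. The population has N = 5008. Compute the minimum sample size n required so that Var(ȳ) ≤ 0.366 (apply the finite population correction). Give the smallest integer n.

Without fpc, n₀ = s²/D = 139.8/0.366 = 381.9672.
With fpc, (1 − n/N)·s²/n ≤ D requires n ≥ n₀/(1 + n₀/N) = 381.9672/(1 + 381.9672/5008) = 354.8986.
Rounding up, n = 355.

355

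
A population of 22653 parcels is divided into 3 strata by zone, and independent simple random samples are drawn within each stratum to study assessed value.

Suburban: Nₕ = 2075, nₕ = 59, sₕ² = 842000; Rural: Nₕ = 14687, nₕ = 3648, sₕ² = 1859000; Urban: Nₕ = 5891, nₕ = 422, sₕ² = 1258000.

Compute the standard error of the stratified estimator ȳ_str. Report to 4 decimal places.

Var(ȳ_str) = Σₕ Wₕ²(1 − fₕ)sₕ²/nₕ with Wₕ = Nₕ/N, N = 22653.
Suburban: Wₕ = 0.09159935; term = 0.09159935²·(1 − 0.02843373)·842000/59 = 116.33684.
Rural: Wₕ = 0.64834680; term = 0.64834680²·(1 − 0.24838292)·1859000/3648 = 161.00373.
Urban: Wₕ = 0.26005386; term = 0.26005386²·(1 − 0.07163470)·1258000/422 = 187.16028.
Sum = 464.50085.
SE = √(464.50085) = 21.5523.

21.5523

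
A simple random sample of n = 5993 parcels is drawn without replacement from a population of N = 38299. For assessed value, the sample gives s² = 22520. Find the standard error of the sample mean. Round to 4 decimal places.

1.7804

Under SRS without replacement, Var(ȳ) = (1 − f)·s²/n with f = n/N = 5993/38299 = 0.15647928.
Var(ȳ) = (1 − 0.15647928)·22520/5993 = 0.84352072·3.7577173 = 3.1697124.
SE(ȳ) = √(3.1697124) = 1.7804.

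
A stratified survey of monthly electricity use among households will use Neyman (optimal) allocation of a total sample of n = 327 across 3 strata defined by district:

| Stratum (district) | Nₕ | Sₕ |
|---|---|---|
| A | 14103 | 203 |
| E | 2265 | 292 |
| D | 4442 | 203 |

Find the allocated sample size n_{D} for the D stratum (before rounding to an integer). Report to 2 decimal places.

66.62

Neyman allocation: nₕ = n·NₕSₕ / Σⱼ NⱼSⱼ.
Σ NⱼSⱼ = 14103·203 + 2265·292 + 4442·203 = 4.426015 × 10^6.
n_{D} = 327·4442·203 / (4.426015 × 10^6) = 66.62.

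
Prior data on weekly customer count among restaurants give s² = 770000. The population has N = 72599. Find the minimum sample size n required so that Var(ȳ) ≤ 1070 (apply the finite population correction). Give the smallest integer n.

713

Without fpc, n₀ = s²/D = 770000/1070 = 719.6262.
With fpc, (1 − n/N)·s²/n ≤ D requires n ≥ n₀/(1 + n₀/N) = 719.6262/(1 + 719.6262/72599) = 712.5630.
Rounding up, n = 713.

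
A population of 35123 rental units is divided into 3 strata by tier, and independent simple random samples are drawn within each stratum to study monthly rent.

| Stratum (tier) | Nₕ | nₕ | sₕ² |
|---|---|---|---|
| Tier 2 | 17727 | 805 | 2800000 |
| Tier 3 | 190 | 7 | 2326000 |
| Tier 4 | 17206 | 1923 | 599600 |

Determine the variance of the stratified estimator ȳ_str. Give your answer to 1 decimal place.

921.6

Var(ȳ_str) = Σₕ Wₕ²(1 − fₕ)sₕ²/nₕ with Wₕ = Nₕ/N, N = 35123.
Tier 2: Wₕ = 0.50471201; term = 0.50471201²·(1 − 0.04541096)·2800000/805 = 845.79649.
Tier 3: Wₕ = 0.00540956; term = 0.00540956²·(1 − 0.03684211)·2326000/7 = 9.3655471.
Tier 4: Wₕ = 0.48987843; term = 0.48987843²·(1 − 0.11176334)·599600/1923 = 66.464182.
Sum = 921.62622.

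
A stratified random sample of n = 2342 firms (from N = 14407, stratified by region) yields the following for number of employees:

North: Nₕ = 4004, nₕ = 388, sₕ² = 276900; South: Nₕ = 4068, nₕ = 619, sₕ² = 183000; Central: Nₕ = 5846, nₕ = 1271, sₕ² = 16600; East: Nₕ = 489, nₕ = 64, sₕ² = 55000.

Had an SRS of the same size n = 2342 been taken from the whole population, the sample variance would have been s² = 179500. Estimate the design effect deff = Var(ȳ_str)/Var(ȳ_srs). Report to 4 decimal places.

1.1266

Var(ȳ_str) = Σ Wₕ²(1−fₕ)sₕ²/nₕ with Wₕ = Nₕ/14407:
  North: (4004/14407)²·(1−388/4004)·276900/388 = 49.781343
  South: (4068/14407)²·(1−619/4068)·183000/619 = 19.984232
  Central: (5846/14407)²·(1−1271/5846)·16600/1271 = 1.6829272
  East: (489/14407)²·(1−64/489)·55000/64 = 0.86046536
  → Var(ȳ_str) = 72.308968.
Var(ȳ_srs) = (1 − 2342/14407)·179500/2342 = 64.184673.
deff = 72.308968 / 64.184673 = 1.1266.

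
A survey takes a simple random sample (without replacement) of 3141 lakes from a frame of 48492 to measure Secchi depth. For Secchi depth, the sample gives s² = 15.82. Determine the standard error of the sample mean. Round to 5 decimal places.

0.06863

Under SRS without replacement, Var(ȳ) = (1 − f)·s²/n with f = n/N = 3141/48492 = 0.06477357.
Var(ȳ) = (1 − 0.06477357)·15.82/3141 = 0.93522643·0.0050366125 = 0.0047103732.
SE(ȳ) = √(0.0047103732) = 0.06863.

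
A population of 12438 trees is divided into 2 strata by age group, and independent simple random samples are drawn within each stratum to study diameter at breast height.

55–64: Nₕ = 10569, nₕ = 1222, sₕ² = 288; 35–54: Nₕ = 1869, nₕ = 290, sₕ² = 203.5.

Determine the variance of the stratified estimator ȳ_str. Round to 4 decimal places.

Var(ȳ_str) = Σₕ Wₕ²(1 − fₕ)sₕ²/nₕ with Wₕ = Nₕ/N, N = 12438.
55–64: Wₕ = 0.84973468; term = 0.84973468²·(1 − 0.11562116)·288/1222 = 0.15049647.
35–54: Wₕ = 0.15026532; term = 0.15026532²·(1 − 0.15516319)·203.5/290 = 0.013386183.
Sum = 0.16388265.

0.1639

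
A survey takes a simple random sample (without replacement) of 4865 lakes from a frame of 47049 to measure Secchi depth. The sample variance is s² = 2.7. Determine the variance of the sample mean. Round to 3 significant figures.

4.98 × 10^-4

Under SRS without replacement, Var(ȳ) = (1 − f)·s²/n with f = n/N = 4865/47049 = 0.10340284.
Var(ȳ) = (1 − 0.10340284)·2.7/4865 = 0.89659716·5.5498458 × 10^-4 = 4.975976 × 10^-4.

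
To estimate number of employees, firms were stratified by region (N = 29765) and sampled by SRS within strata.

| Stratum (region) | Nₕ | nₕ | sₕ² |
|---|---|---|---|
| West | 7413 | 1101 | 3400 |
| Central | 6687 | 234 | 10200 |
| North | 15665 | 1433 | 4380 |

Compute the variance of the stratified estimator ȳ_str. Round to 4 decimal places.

3.0553

Var(ȳ_str) = Σₕ Wₕ²(1 − fₕ)sₕ²/nₕ with Wₕ = Nₕ/N, N = 29765.
West: Wₕ = 0.24905090; term = 0.24905090²·(1 − 0.14852287)·3400/1101 = 0.16309506.
Central: Wₕ = 0.22465984; term = 0.22465984²·(1 − 0.03499327)·10200/234 = 2.1230759.
North: Wₕ = 0.52628927; term = 0.52628927²·(1 − 0.09147782)·4380/1433 = 0.76915254.
Sum = 3.0553235.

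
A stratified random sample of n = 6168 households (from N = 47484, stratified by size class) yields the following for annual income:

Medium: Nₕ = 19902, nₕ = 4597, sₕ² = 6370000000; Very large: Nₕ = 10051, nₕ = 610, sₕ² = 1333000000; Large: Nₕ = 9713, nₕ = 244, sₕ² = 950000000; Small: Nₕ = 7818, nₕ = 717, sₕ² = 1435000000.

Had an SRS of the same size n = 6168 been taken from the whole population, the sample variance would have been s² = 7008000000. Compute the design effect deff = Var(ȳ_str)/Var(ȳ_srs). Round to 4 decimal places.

Var(ȳ_str) = Σ Wₕ²(1−fₕ)sₕ²/nₕ with Wₕ = Nₕ/47484:
  Medium: (19902/47484)²·(1−4597/19902)·6370000000/4597 = 187197.65
  Very large: (10051/47484)²·(1−610/10051)·1333000000/610 = 91967.206
  Large: (9713/47484)²·(1−244/9713)·950000000/244 = 158816.89
  Small: (7818/47484)²·(1−717/7818)·1435000000/717 = 49278.029
  → Var(ȳ_str) = 487259.78.
Var(ȳ_srs) = (1 − 6168/47484)·7008000000/6168 = 988600.21.
deff = 487259.78 / 988600.21 = 0.4929.

0.4929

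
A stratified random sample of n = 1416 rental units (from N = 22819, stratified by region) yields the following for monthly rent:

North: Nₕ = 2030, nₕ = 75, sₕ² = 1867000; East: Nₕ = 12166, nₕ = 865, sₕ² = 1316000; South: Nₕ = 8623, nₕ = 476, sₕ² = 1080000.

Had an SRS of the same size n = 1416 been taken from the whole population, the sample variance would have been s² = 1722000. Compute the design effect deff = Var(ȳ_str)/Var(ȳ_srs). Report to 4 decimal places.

Var(ȳ_str) = Σ Wₕ²(1−fₕ)sₕ²/nₕ with Wₕ = Nₕ/22819:
  North: (2030/22819)²·(1−75/2030)·1867000/75 = 189.72853
  East: (12166/22819)²·(1−865/12166)·1316000/865 = 401.70871
  South: (8623/22819)²·(1−476/8623)·1080000/476 = 306.11153
  → Var(ȳ_str) = 897.54877.
Var(ȳ_srs) = (1 − 1416/22819)·1722000/1416 = 1140.6383.
deff = 897.54877 / 1140.6383 = 0.7869.

0.7869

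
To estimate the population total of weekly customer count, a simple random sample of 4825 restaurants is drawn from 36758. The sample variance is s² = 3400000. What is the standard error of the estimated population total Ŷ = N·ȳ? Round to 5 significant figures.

909470

Var(Ŷ) = N²·Var(ȳ) = N²·(1 − n/N)·s²/n.
f = 4825/36758 = 0.13126394; Var(ȳ) = 0.86873606·3400000/4825 = 612.16634.
Var(Ŷ) = 36758² · 612.16634 = 8.271289 × 10^11.
SE(Ŷ) = √(8.271289 × 10^11) = 909470.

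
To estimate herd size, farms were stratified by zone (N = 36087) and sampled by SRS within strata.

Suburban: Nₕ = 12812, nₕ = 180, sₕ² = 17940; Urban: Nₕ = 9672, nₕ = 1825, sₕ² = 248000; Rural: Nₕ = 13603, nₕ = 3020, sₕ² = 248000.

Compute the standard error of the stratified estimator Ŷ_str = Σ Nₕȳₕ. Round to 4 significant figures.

Var(Ŷ_str) = Σₕ Nₕ²(1 − fₕ)sₕ²/nₕ.
Suburban: 12812²·(1 − 180/12812)·17940/180 = 1.6130171 × 10^10.
Urban: 9672²·(1 − 1825/9672)·248000/1825 = 1.0313564 × 10^10.
Rural: 13603²·(1 − 3020/13603)·248000/3020 = 1.1821926 × 10^10.
Sum = 3.8265661 × 10^10.
SE = √(3.8265661 × 10^10) = 195600.

195600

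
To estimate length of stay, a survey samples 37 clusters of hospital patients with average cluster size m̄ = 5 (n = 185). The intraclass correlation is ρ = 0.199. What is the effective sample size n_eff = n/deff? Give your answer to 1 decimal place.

deff = 1 + (5 − 1)·0.199 = 1 + 0.796 = 1.796.
n_eff = 185 / 1.796 = 103.0.

103.0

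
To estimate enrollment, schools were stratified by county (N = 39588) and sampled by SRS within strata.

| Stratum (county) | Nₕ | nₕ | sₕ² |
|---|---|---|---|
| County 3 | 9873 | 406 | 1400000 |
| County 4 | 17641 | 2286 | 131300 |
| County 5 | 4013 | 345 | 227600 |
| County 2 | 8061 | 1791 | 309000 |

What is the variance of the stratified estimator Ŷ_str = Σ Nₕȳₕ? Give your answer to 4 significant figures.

Var(Ŷ_str) = Σₕ Nₕ²(1 − fₕ)sₕ²/nₕ.
County 3: 9873²·(1 − 406/9873)·1400000/406 = 3.2230238 × 10^11.
County 4: 17641²·(1 − 2286/17641)·131300/2286 = 1.5558278 × 10^10.
County 5: 4013²·(1 − 345/4013)·227600/345 = 9.7107249 × 10^9.
County 2: 8061²·(1 − 1791/8061)·309000/1791 = 8.7200576 × 10^9.
Sum = 3.5629144 × 10^11.

3.563 × 10^11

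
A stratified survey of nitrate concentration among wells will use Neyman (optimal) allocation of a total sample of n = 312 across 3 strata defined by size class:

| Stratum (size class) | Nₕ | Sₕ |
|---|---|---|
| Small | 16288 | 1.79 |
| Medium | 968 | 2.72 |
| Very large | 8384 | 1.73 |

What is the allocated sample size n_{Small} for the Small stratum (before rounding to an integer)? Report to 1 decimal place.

Neyman allocation: nₕ = n·NₕSₕ / Σⱼ NⱼSⱼ.
Σ NⱼSⱼ = 16288·1.79 + 968·2.72 + 8384·1.73 = 46292.8.
n_{Small} = 312·16288·1.79 / 46292.8 = 196.5.

196.5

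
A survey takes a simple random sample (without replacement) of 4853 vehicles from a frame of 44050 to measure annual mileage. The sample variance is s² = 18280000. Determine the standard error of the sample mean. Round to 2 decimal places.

Under SRS without replacement, Var(ȳ) = (1 − f)·s²/n with f = n/N = 4853/44050 = 0.11017026.
Var(ȳ) = (1 − 0.11017026)·18280000/4853 = 0.88982974·3766.7422 = 3351.7592.
SE(ȳ) = √(3351.7592) = 57.89.

57.89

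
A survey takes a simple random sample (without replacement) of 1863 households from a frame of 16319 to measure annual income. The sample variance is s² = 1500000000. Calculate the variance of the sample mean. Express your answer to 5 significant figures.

713240

Under SRS without replacement, Var(ȳ) = (1 − f)·s²/n with f = n/N = 1863/16319 = 0.11416141.
Var(ȳ) = (1 − 0.11416141)·1500000000/1863 = 0.88583859·805152.98 = 713235.58.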